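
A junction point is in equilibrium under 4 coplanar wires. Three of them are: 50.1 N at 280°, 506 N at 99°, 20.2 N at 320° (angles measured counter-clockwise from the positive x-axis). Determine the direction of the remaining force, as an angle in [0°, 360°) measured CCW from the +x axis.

Sum the known components: ΣF_x = -54.98 N, ΣF_y = 437.4 N.
For equilibrium the remaining force must supply (−ΣF_x, −ΣF_y) = (54.98, -437.4) N.
Magnitude = √((54.98)² + (-437.4)²) = 440.9 N; direction = atan2(-437.4, 54.98) = 277.2°.

θ ≈ 277°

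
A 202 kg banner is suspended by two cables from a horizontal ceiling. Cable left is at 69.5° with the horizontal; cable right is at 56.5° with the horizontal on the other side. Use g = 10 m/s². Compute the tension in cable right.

Weight W = 202 × 10 = 2020 N acts straight down.
Horizontal: T_left cos 69.5° = T_right cos 56.5°  →  T_left = 1.576 T_right.
Vertical: T_left sin 69.5° + T_right sin 56.5° = 2020.
Substituting the horizontal relation into the vertical equation gives 2.31 T_right = 2020, so T_right = 874.4 N.

T_right ≈ 874 N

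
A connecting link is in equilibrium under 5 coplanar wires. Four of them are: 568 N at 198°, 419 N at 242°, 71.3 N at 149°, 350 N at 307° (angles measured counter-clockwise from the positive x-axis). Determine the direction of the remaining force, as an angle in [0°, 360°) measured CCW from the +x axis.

θ ≈ 53.3°

Sum the known components: ΣF_x = -587.4 N, ΣF_y = -788.3 N.
For equilibrium the remaining force must supply (−ΣF_x, −ΣF_y) = (587.4, 788.3) N.
Magnitude = √((587.4)² + (788.3)²) = 983.1 N; direction = atan2(788.3, 587.4) = 53.3°.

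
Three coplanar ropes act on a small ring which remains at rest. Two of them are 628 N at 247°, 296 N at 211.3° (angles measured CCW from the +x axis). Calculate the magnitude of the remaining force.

F ≈ 885 N

Sum the known components: ΣF_x = -498.3 N, ΣF_y = -731.9 N.
For equilibrium the remaining force must supply (−ΣF_x, −ΣF_y) = (498.3, 731.9) N.
Magnitude = √((498.3)² + (731.9)²) = 885.4 N; direction = atan2(731.9, 498.3) = 55.8°.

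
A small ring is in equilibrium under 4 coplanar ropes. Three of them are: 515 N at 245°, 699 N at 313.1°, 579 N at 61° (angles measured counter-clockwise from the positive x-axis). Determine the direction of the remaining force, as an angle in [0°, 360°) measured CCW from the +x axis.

Sum the known components: ΣF_x = 540.7 N, ΣF_y = -470.7 N.
For equilibrium the remaining force must supply (−ΣF_x, −ΣF_y) = (-540.7, 470.7) N.
Magnitude = √((-540.7)² + (470.7)²) = 716.9 N; direction = atan2(470.7, -540.7) = 139.0°.

θ ≈ 139°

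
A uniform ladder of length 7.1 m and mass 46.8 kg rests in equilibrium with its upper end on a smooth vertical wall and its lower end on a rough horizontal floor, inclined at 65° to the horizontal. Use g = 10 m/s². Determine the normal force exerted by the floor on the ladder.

N_floor ≈ 468 N

ΣF_y = 0: N_floor = 46.8×10 = 468 N.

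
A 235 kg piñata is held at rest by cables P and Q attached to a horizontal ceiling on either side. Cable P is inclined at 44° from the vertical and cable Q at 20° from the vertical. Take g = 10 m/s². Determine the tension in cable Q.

Angles from the horizontal: cable P is 90° − 44° = 46°, cable Q is 90° − 20° = 70°.
Weight W = 235 × 10 = 2350 N acts straight down.
Horizontal: T_P cos 46° = T_Q cos 70°  →  T_P = 0.4924 T_Q.
Vertical: T_P sin 46° + T_Q sin 70° = 2350.
Substituting the horizontal relation into the vertical equation gives 1.294 T_Q = 2350, so T_Q = 1816 N.

T_Q ≈ 1820 N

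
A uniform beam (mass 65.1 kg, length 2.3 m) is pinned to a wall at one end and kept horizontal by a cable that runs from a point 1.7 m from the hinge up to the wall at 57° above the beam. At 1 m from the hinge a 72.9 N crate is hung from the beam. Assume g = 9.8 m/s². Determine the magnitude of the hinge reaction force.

Take torques about the hinge: T sin 57° · 1.7 = 65.1×9.8×1.15 + 72.9×1 = 806.58 N·m.
So T = 806.58 / (0.8387 × 1.7) = 565.73 N.
ΣF_x = 0: H_x = T cos 57° = 308.12 N.
ΣF_y = 0: H_y = (65.1×9.8 + 72.9) − T sin 57° = 710.88 − 474.46 = 236.42 N.
|H| = √(H_x² + H_y²) = √((308.12)² + (236.42)²) = 388.37 N.

|H| ≈ 388 N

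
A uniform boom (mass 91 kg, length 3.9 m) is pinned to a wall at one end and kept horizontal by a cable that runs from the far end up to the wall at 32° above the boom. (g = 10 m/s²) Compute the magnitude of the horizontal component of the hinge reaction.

H_x ≈ 728 N

Take torques about the hinge: T sin 32° · 3.9 = 91×10×1.95 = 1774.5 N·m.
So T = 1774.5 / (0.5299 × 3.9) = 858.62 N.
ΣF_x = 0: H_x = T cos 32° = 728.15 N.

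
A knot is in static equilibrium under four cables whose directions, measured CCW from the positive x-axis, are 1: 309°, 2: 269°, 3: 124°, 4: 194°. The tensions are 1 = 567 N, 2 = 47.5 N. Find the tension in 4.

Resolve: ΣF_x = 567 cos 309° + 47.5 cos 269° + T_3 cos 124° + T_4 cos 194° = 0.
        ΣF_y = 567 sin 309° + 47.5 sin 269° + T_3 sin 124° + T_4 sin 194° = 0.
The known terms sum to (356, -488.1) N, so -0.5592 T_3 − 0.9703 T_4 = -356 and 0.8290 T_3 − 0.2419 T_4 = 488.1.
Solving simultaneously: T_3 = 595.7 N, T_4 = 23.60 N.

T_4 ≈ 23.6 N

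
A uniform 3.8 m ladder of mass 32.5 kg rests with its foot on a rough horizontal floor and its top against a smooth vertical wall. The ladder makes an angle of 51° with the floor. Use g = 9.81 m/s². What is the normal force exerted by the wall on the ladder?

N_wall ≈ 129 N

Torques about the foot: N_wall · 3.8 sin 51° = 32.5×9.81×1.9 cos 51° → N_wall = 129.09 N.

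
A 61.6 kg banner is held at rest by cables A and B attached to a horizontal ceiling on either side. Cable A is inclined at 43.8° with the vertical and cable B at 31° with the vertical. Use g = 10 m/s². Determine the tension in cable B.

T_B ≈ 442 N

Angles from the horizontal: cable A is 90° − 43.8° = 46.2°, cable B is 90° − 31° = 59°.
Weight W = 61.6 × 10 = 616 N acts straight down.
Horizontal: T_A cos 46.2° = T_B cos 59°  →  T_A = 0.7441 T_B.
Vertical: T_A sin 46.2° + T_B sin 59° = 616.
Substituting the horizontal relation into the vertical equation gives 1.394 T_B = 616, so T_B = 441.8 N.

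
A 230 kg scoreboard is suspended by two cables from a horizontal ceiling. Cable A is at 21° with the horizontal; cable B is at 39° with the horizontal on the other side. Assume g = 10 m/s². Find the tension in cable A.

T_A ≈ 2060 N

Weight W = 230 × 10 = 2300 N acts straight down.
Horizontal: T_A cos 21° = T_B cos 39°  →  T_B = 1.201 T_A.
Vertical: T_A sin 21° + T_B sin 39° = 2300.
Substituting the horizontal relation into the vertical equation gives 1.114 T_A = 2300, so T_A = 2064 N.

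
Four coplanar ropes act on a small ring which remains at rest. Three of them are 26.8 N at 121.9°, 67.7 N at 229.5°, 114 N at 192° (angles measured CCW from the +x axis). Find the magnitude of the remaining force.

Sum the known components: ΣF_x = -169.6 N, ΣF_y = -52.43 N.
For equilibrium the remaining force must supply (−ΣF_x, −ΣF_y) = (169.6, 52.43) N.
Magnitude = √((169.6)² + (52.43)²) = 177.6 N; direction = atan2(52.43, 169.6) = 17.2°.

F ≈ 178 N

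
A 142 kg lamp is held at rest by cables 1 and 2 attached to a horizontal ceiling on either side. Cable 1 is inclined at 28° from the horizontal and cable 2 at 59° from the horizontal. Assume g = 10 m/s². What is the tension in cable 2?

Weight W = 142 × 10 = 1420 N acts straight down.
Horizontal: T_1 cos 28° = T_2 cos 59°  →  T_1 = 0.5833 T_2.
Vertical: T_1 sin 28° + T_2 sin 59° = 1420.
Substituting the horizontal relation into the vertical equation gives 1.131 T_2 = 1420, so T_2 = 1256 N.

T_2 ≈ 1260 N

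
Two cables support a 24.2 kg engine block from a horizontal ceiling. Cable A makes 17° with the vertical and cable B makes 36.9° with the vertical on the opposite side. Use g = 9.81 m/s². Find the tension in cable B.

T_B ≈ 85.9 N

Angles from the horizontal: cable A is 90° − 17° = 73°, cable B is 90° − 36.9° = 53.1°.
Weight W = 24.2 × 9.81 = 237.4 N acts straight down.
Horizontal: T_A cos 73° = T_B cos 53.1°  →  T_A = 2.054 T_B.
Vertical: T_A sin 73° + T_B sin 53.1° = 237.4.
Substituting the horizontal relation into the vertical equation gives 2.764 T_B = 237.4, so T_B = 85.9 N.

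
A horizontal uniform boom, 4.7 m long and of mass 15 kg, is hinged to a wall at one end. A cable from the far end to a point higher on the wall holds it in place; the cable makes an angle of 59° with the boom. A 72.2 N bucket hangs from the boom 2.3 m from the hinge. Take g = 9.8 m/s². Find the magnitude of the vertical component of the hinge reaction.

Take torques about the hinge: T sin 59° · 4.7 = 15×9.8×2.35 + 72.2×2.3 = 511.51 N·m.
So T = 511.51 / (0.8572 × 4.7) = 126.97 N.
ΣF_y = 0: H_y = (15×9.8 + 72.2) − T sin 59° = 219.2 − 108.83 = 110.37 N.

|H_y| ≈ 110 N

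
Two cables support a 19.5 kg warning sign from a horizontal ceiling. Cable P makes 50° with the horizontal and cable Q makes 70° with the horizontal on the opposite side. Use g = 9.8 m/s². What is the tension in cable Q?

T_Q ≈ 142 N

Weight W = 19.5 × 9.8 = 191.1 N acts straight down.
Horizontal: T_P cos 50° = T_Q cos 70°  →  T_P = 0.5321 T_Q.
Vertical: T_P sin 50° + T_Q sin 70° = 191.1.
Substituting the horizontal relation into the vertical equation gives 1.347 T_Q = 191.1, so T_Q = 141.8 N.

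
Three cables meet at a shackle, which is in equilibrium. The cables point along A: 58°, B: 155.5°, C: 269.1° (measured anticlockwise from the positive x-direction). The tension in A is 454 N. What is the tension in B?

Resolve: ΣF_x = 454 cos 58° + T_B cos 155.5° + T_C cos 269.1° = 0.
        ΣF_y = 454 sin 58° + T_B sin 155.5° + T_C sin 269.1° = 0.
The known terms sum to (240.6, 385) N, so -0.9100 T_B − 0.0157 T_C = -240.6 and 0.4147 T_B − 0.9999 T_C = -385.
Solving simultaneously: T_B = 255.9 N, T_C = 491.2 N.

T_B ≈ 256 N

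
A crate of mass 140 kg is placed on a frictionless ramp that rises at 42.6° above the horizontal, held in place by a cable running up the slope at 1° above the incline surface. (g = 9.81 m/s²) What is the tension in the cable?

Take axes along and perpendicular to the incline. Weight components: W sin 42.6° = 929.6 N down-slope, W cos 42.6° = 1011 N into the surface.
Along incline: T cos 1° = W sin 42.6° → T = 929.8 N.
Perpendicular: N = W cos 42.6° − T sin 1° = 994.7 N.

T ≈ 930 N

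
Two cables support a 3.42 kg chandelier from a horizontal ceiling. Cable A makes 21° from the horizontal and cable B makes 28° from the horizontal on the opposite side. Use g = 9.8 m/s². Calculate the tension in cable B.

T_B ≈ 41.5 N

Weight W = 3.42 × 9.8 = 33.52 N acts straight down.
Horizontal: T_A cos 21° = T_B cos 28°  →  T_A = 0.9458 T_B.
Vertical: T_A sin 21° + T_B sin 28° = 33.52.
Substituting the horizontal relation into the vertical equation gives 0.8084 T_B = 33.52, so T_B = 41.46 N.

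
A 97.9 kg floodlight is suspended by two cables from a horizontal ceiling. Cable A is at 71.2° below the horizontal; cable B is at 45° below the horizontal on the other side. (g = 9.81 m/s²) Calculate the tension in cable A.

T_A ≈ 757 N

Weight W = 97.9 × 9.81 = 960.4 N acts straight down.
Horizontal: T_A cos 71.2° = T_B cos 45°  →  T_B = 0.4558 T_A.
Vertical: T_A sin 71.2° + T_B sin 45° = 960.4.
Substituting the horizontal relation into the vertical equation gives 1.269 T_A = 960.4, so T_A = 756.9 N.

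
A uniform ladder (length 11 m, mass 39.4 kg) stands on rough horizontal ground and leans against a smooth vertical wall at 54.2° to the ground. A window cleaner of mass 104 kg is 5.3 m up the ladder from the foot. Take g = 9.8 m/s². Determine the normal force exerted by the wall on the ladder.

N_wall ≈ 493 N

Torques about the foot: N_wall · 11 sin 54.2° = 39.4×9.8×5.5 cos 54.2° + 104×9.8×5.3 cos 54.2° → N_wall = 493.41 N.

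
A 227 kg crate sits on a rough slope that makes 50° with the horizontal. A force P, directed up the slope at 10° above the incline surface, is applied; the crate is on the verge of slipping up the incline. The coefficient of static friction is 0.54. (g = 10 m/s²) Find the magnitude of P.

On the verge of sliding up the incline, friction equals μN and acts down the slope.
Perpendicular: N + P sin 10° = W cos 50° = 1459 N.
Along incline: P cos 10° = W sin 50° + μN  with W sin 50° = 1739 N.
Solving the pair for P and N: P = 2343 N, N = 1052 N (and f = μN = 568.2 N).

P ≈ 2340 N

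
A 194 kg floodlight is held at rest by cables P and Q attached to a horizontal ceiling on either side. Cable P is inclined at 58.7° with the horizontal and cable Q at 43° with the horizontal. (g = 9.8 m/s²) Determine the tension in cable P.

T_P ≈ 1420 N

Weight W = 194 × 9.8 = 1901 N acts straight down.
Horizontal: T_P cos 58.7° = T_Q cos 43°  →  T_Q = 0.7104 T_P.
Vertical: T_P sin 58.7° + T_Q sin 43° = 1901.
Substituting the horizontal relation into the vertical equation gives 1.339 T_P = 1901, so T_P = 1420 N.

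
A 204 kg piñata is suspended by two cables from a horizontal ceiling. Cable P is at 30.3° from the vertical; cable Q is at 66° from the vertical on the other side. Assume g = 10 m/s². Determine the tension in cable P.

Angles from the horizontal: cable P is 90° − 30.3° = 59.7°, cable Q is 90° − 66° = 24°.
Weight W = 204 × 10 = 2040 N acts straight down.
Horizontal: T_P cos 59.7° = T_Q cos 24°  →  T_Q = 0.5523 T_P.
Vertical: T_P sin 59.7° + T_Q sin 24° = 2040.
Substituting the horizontal relation into the vertical equation gives 1.088 T_P = 2040, so T_P = 1875 N.

T_P ≈ 1870 N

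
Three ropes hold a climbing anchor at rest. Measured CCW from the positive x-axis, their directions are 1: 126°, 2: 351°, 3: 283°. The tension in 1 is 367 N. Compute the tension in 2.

Resolve: ΣF_x = 367 cos 126° + T_2 cos 351° + T_3 cos 283° = 0.
        ΣF_y = 367 sin 126° + T_2 sin 351° + T_3 sin 283° = 0.
The known terms sum to (-215.7, 296.9) N, so 0.9877 T_2 + 0.2250 T_3 = 215.7 and -0.1564 T_2 − 0.9744 T_3 = -296.9.
Solving simultaneously: T_2 = 154.7 N, T_3 = 279.9 N.

T_2 ≈ 155 N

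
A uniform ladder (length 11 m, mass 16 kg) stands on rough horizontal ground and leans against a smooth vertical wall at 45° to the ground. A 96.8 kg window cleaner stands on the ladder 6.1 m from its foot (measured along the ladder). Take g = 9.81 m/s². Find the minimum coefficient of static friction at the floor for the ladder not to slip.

μ_min ≈ 0.547

ΣF_y = 0: N_floor = 16×9.81 + 96.8×9.81 = 1106.6 N.
Torques about the foot: N_wall · 11 sin 45° = 16×9.81×5.5 cos 45° + 96.8×9.81×6.1 cos 45° → N_wall = 605.08 N.
ΣF_x = 0: f_floor = N_wall = 605.08 N.
μ_min = f_floor / N_floor = 605.08 / 1106.6 = 0.5468.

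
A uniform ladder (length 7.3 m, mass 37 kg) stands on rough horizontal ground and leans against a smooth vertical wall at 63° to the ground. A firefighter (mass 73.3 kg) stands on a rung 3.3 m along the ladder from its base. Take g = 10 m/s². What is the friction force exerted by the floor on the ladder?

f ≈ 263 N

Torques about the foot: N_wall · 7.3 sin 63° = 37×10×3.65 cos 63° + 73.3×10×3.3 cos 63° → N_wall = 263.1 N.
ΣF_x = 0: f_floor = N_wall = 263.1 N.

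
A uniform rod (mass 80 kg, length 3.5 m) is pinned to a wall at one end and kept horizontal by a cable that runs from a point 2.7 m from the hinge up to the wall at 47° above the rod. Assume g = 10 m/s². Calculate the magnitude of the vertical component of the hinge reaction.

Take torques about the hinge: T sin 47° · 2.7 = 80×10×1.75 = 1400 N·m.
So T = 1400 / (0.7314 × 2.7) = 708.98 N.
ΣF_y = 0: H_y = (80×10) − T sin 47° = 800 − 518.52 = 281.48 N.

|H_y| ≈ 281 N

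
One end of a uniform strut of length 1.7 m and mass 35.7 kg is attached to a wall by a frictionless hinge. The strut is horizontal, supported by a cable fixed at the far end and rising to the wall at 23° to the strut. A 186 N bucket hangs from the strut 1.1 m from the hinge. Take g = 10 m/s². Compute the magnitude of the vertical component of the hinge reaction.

|H_y| ≈ 244 N

Take torques about the hinge: T sin 23° · 1.7 = 35.7×10×0.85 + 186×1.1 = 508.05 N·m.
So T = 508.05 / (0.3907 × 1.7) = 764.86 N.
ΣF_y = 0: H_y = (35.7×10 + 186) − T sin 23° = 543 − 298.85 = 244.15 N.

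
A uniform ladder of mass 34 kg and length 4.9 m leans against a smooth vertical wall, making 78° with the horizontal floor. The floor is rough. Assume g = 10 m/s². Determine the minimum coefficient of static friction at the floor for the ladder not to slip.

μ_min ≈ 0.106

ΣF_y = 0: N_floor = 34×10 = 340 N.
Torques about the foot: N_wall · 4.9 sin 78° = 34×10×2.45 cos 78° → N_wall = 36.135 N.
ΣF_x = 0: f_floor = N_wall = 36.135 N.
μ_min = f_floor / N_floor = 36.135 / 340 = 0.1063.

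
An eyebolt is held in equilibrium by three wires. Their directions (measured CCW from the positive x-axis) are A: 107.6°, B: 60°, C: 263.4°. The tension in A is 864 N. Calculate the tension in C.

Resolve: ΣF_x = 864 cos 107.6° + T_B cos 60° + T_C cos 263.4° = 0.
        ΣF_y = 864 sin 107.6° + T_B sin 60° + T_C sin 263.4° = 0.
The known terms sum to (-261.2, 823.6) N, so 0.5000 T_B − 0.1149 T_C = 261.2 and 0.8660 T_B − 0.9934 T_C = -823.6.
Solving simultaneously: T_B = 891.8 N, T_C = 1607 N.

T_C ≈ 1610 N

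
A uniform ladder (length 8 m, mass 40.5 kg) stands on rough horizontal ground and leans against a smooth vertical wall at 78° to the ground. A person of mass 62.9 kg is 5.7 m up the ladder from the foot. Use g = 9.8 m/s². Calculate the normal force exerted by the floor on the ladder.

ΣF_y = 0: N_floor = 40.5×9.8 + 62.9×9.8 = 1013.3 N.

N_floor ≈ 1010 N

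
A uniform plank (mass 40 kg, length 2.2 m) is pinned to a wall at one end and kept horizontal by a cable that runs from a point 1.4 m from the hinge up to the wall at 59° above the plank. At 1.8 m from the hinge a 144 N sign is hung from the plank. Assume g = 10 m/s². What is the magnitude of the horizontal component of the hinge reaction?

Take torques about the hinge: T sin 59° · 1.4 = 40×10×1.1 + 144×1.8 = 699.2 N·m.
So T = 699.2 / (0.8572 × 1.4) = 582.65 N.
ΣF_x = 0: H_x = T cos 59° = 300.09 N.

H_x ≈ 300 N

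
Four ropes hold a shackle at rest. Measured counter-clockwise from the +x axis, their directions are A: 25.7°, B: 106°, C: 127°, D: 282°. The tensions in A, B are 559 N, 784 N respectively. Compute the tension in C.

Resolve: ΣF_x = 559 cos 25.7° + 784 cos 106° + T_C cos 127° + T_D cos 282° = 0.
        ΣF_y = 559 sin 25.7° + 784 sin 106° + T_C sin 127° + T_D sin 282° = 0.
The known terms sum to (287.6, 996) N, so -0.6018 T_C + 0.2079 T_D = -287.6 and 0.7986 T_C − 0.9781 T_D = -996.
Solving simultaneously: T_C = 1156 N, T_D = 1962 N.

T_C ≈ 1160 N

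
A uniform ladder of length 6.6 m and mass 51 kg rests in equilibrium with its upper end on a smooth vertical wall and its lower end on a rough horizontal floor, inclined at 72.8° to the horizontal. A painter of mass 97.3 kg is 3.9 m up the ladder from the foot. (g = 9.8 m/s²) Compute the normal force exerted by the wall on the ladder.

N_wall ≈ 252 N

Torques about the foot: N_wall · 6.6 sin 72.8° = 51×9.8×3.3 cos 72.8° + 97.3×9.8×3.9 cos 72.8° → N_wall = 251.78 N.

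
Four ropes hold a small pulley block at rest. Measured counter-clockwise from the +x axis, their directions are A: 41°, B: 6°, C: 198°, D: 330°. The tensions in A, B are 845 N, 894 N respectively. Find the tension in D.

T_D ≈ 194 N

Resolve: ΣF_x = 845 cos 41° + 894 cos 6° + T_C cos 198° + T_D cos 330° = 0.
        ΣF_y = 845 sin 41° + 894 sin 6° + T_C sin 198° + T_D sin 330° = 0.
The known terms sum to (1527, 647.8) N, so -0.9511 T_C + 0.8660 T_D = -1527 and -0.3090 T_C − 0.5000 T_D = -647.8.
Solving simultaneously: T_C = 1782 N, T_D = 194.2 N.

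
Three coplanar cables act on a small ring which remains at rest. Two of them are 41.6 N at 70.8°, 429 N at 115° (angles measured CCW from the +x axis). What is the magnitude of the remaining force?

F ≈ 460 N

Sum the known components: ΣF_x = -167.6 N, ΣF_y = 428.1 N.
For equilibrium the remaining force must supply (−ΣF_x, −ΣF_y) = (167.6, -428.1) N.
Magnitude = √((167.6)² + (-428.1)²) = 459.7 N; direction = atan2(-428.1, 167.6) = 291.4°.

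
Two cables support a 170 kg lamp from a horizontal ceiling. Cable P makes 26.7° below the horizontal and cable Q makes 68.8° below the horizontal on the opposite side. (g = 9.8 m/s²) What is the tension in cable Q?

T_Q ≈ 1500 N

Weight W = 170 × 9.8 = 1666 N acts straight down.
Horizontal: T_P cos 26.7° = T_Q cos 68.8°  →  T_P = 0.4048 T_Q.
Vertical: T_P sin 26.7° + T_Q sin 68.8° = 1666.
Substituting the horizontal relation into the vertical equation gives 1.114 T_Q = 1666, so T_Q = 1495 N.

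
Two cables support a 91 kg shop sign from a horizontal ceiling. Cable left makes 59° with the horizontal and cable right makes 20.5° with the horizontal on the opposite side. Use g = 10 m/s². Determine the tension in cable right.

Weight W = 91 × 10 = 910 N acts straight down.
Horizontal: T_left cos 59° = T_right cos 20.5°  →  T_left = 1.819 T_right.
Vertical: T_left sin 59° + T_right sin 20.5° = 910.
Substituting the horizontal relation into the vertical equation gives 1.909 T_right = 910, so T_right = 476.7 N.

T_right ≈ 477 N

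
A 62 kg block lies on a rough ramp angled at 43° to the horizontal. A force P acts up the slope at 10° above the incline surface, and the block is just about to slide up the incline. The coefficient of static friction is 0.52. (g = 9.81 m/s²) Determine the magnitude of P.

P ≈ 601 N

On the verge of sliding up the incline, friction equals μN and acts down the slope.
Perpendicular: N + P sin 10° = W cos 43° = 444.8 N.
Along incline: P cos 10° = W sin 43° + μN  with W sin 43° = 414.8 N.
Solving the pair for P and N: P = 601 N, N = 340.5 N (and f = μN = 177 N).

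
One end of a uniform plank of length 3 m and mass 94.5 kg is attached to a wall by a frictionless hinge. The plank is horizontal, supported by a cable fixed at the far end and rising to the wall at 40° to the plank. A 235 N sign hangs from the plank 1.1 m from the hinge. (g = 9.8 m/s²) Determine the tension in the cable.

T ≈ 854 N

Take torques about the hinge: T sin 40° · 3 = 94.5×9.8×1.5 + 235×1.1 = 1647.7 N·m.
So T = 1647.7 / (0.6428 × 3) = 854.43 N.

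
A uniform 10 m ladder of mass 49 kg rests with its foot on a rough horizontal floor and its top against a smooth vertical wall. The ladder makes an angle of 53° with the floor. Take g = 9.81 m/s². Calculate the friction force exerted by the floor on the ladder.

f ≈ 181 N

Torques about the foot: N_wall · 10 sin 53° = 49×9.81×5 cos 53° → N_wall = 181.11 N.
ΣF_x = 0: f_floor = N_wall = 181.11 N.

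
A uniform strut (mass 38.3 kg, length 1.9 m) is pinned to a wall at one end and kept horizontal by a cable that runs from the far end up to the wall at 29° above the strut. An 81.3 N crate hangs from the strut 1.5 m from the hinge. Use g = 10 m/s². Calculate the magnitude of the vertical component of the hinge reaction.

Take torques about the hinge: T sin 29° · 1.9 = 38.3×10×0.95 + 81.3×1.5 = 485.8 N·m.
So T = 485.8 / (0.4848 × 1.9) = 527.39 N.
ΣF_y = 0: H_y = (38.3×10 + 81.3) − T sin 29° = 464.3 − 255.68 = 208.62 N.

|H_y| ≈ 209 N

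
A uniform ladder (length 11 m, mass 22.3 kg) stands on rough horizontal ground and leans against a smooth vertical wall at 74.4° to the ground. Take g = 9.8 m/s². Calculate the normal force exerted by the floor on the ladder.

N_floor ≈ 219 N

ΣF_y = 0: N_floor = 22.3×9.8 = 218.54 N.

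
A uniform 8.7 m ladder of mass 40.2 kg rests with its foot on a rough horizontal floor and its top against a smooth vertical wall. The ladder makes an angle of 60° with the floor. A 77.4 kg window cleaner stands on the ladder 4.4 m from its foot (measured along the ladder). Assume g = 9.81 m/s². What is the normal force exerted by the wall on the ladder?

N_wall ≈ 336 N

Torques about the foot: N_wall · 8.7 sin 60° = 40.2×9.81×4.35 cos 60° + 77.4×9.81×4.4 cos 60° → N_wall = 335.55 N.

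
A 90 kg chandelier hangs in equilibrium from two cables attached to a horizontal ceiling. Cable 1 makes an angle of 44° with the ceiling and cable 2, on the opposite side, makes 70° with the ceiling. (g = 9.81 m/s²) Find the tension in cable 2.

Weight W = 90 × 9.81 = 882.9 N acts straight down.
Horizontal: T_1 cos 44° = T_2 cos 70°  →  T_1 = 0.4755 T_2.
Vertical: T_1 sin 44° + T_2 sin 70° = 882.9.
Substituting the horizontal relation into the vertical equation gives 1.27 T_2 = 882.9, so T_2 = 695.2 N.

T_2 ≈ 695 N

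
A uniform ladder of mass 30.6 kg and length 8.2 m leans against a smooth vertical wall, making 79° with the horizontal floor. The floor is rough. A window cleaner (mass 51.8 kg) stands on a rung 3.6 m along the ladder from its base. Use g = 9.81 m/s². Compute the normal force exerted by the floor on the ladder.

ΣF_y = 0: N_floor = 30.6×9.81 + 51.8×9.81 = 808.34 N.

N_floor ≈ 808 N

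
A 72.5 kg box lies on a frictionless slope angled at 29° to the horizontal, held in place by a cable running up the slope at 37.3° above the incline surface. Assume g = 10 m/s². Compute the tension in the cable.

T ≈ 442 N

Take axes along and perpendicular to the incline. Weight components: W sin 29° = 351.5 N down-slope, W cos 29° = 634.1 N into the surface.
Along incline: T cos 37.3° = W sin 29° → T = 441.9 N.
Perpendicular: N = W cos 29° − T sin 37.3° = 366.3 N.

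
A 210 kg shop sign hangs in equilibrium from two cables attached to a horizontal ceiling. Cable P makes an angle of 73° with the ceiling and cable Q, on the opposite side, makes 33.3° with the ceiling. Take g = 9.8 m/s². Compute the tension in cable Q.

Weight W = 210 × 9.8 = 2058 N acts straight down.
Horizontal: T_P cos 73° = T_Q cos 33.3°  →  T_P = 2.859 T_Q.
Vertical: T_P sin 73° + T_Q sin 33.3° = 2058.
Substituting the horizontal relation into the vertical equation gives 3.283 T_Q = 2058, so T_Q = 626.9 N.

T_Q ≈ 627 N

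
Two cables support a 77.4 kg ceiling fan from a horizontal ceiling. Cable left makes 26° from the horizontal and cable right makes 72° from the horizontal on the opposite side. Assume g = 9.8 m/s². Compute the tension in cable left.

T_left ≈ 237 N

Weight W = 77.4 × 9.8 = 758.5 N acts straight down.
Horizontal: T_left cos 26° = T_right cos 72°  →  T_right = 2.909 T_left.
Vertical: T_left sin 26° + T_right sin 72° = 758.5.
Substituting the horizontal relation into the vertical equation gives 3.205 T_left = 758.5, so T_left = 236.7 N.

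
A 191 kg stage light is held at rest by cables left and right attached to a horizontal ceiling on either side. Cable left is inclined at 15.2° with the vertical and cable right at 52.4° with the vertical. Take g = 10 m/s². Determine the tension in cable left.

Angles from the horizontal: cable left is 90° − 15.2° = 74.8°, cable right is 90° − 52.4° = 37.6°.
Weight W = 191 × 10 = 1910 N acts straight down.
Horizontal: T_left cos 74.8° = T_right cos 37.6°  →  T_right = 0.3309 T_left.
Vertical: T_left sin 74.8° + T_right sin 37.6° = 1910.
Substituting the horizontal relation into the vertical equation gives 1.167 T_left = 1910, so T_left = 1637 N.

T_left ≈ 1640 N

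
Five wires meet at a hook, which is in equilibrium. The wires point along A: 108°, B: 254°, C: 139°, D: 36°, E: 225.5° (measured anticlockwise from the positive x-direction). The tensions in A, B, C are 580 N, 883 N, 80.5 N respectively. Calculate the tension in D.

T_D ≈ 1050 N

Resolve: ΣF_x = 580 cos 108° + 883 cos 254° + 80.5 cos 139° + T_D cos 36° + T_E cos 225.5° = 0.
        ΣF_y = 580 sin 108° + 883 sin 254° + 80.5 sin 139° + T_D sin 36° + T_E sin 225.5° = 0.
The known terms sum to (-483.4, -244.4) N, so 0.8090 T_D − 0.7009 T_E = 483.4 and 0.5878 T_D − 0.7133 T_E = 244.4.
Solving simultaneously: T_D = 1051 N, T_E = 523.6 N.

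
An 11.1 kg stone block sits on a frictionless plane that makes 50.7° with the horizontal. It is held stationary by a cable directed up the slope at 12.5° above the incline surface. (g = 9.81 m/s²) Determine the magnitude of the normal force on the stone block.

N ≈ 50.3 N

Take axes along and perpendicular to the incline. Weight components: W sin 50.7° = 84.26 N down-slope, W cos 50.7° = 68.97 N into the surface.
Along incline: T cos 12.5° = W sin 50.7° → T = 86.31 N.
Perpendicular: N = W cos 50.7° − T sin 12.5° = 50.29 N.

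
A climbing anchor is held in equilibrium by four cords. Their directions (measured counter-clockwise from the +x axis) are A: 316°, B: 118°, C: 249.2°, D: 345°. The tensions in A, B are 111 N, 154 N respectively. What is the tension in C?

Resolve: ΣF_x = 111 cos 316° + 154 cos 118° + T_C cos 249.2° + T_D cos 345° = 0.
        ΣF_y = 111 sin 316° + 154 sin 118° + T_C sin 249.2° + T_D sin 345° = 0.
The known terms sum to (7.548, 58.87) N, so -0.3551 T_C + 0.9659 T_D = -7.548 and -0.9348 T_C − 0.2588 T_D = -58.87.
Solving simultaneously: T_C = 59.12 N, T_D = 13.92 N.

T_C ≈ 59.1 N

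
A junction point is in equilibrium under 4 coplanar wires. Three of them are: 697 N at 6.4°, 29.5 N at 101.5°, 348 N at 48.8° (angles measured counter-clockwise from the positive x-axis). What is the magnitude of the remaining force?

Sum the known components: ΣF_x = 916 N, ΣF_y = 368.4 N.
For equilibrium the remaining force must supply (−ΣF_x, −ΣF_y) = (-916, -368.4) N.
Magnitude = √((-916)² + (-368.4)²) = 987.3 N; direction = atan2(-368.4, -916) = 201.9°.

F ≈ 987 N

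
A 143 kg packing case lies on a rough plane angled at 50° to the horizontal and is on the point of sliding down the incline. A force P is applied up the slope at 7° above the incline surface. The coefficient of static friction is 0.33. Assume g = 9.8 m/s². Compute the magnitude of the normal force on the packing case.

N ≈ 801 N

On the verge of sliding down the incline, friction equals μN and acts up the slope.
Perpendicular: N + P sin 7° = W cos 50° = 900.8 N.
Along incline: P cos 7° + μN = W sin 50° with W sin 50° = 1074 N.
Solving the pair for P and N: P = 815.1 N, N = 801.5 N (and f = μN = 264.5 N).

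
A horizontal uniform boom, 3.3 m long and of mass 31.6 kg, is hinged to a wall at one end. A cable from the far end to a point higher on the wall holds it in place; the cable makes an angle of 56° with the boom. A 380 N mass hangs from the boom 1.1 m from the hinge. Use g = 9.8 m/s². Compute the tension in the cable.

Take torques about the hinge: T sin 56° · 3.3 = 31.6×9.8×1.65 + 380×1.1 = 928.97 N·m.
So T = 928.97 / (0.8290 × 3.3) = 339.56 N.

T ≈ 340 N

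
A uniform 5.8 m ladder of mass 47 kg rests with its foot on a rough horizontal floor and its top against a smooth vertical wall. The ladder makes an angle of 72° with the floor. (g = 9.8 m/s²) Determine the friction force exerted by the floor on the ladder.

Torques about the foot: N_wall · 5.8 sin 72° = 47×9.8×2.9 cos 72° → N_wall = 74.829 N.
ΣF_x = 0: f_floor = N_wall = 74.829 N.

f ≈ 74.8 N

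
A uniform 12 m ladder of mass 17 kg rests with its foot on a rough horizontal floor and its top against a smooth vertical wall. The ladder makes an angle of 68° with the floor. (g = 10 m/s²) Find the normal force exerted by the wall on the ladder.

Torques about the foot: N_wall · 12 sin 68° = 17×10×6 cos 68° → N_wall = 34.342 N.

N_wall ≈ 34.3 N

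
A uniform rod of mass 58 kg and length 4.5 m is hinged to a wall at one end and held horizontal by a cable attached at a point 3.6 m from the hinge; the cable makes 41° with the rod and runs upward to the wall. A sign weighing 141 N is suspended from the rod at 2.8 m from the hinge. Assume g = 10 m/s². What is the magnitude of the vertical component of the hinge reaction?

Take torques about the hinge: T sin 41° · 3.6 = 58×10×2.25 + 141×2.8 = 1699.8 N·m.
So T = 1699.8 / (0.6561 × 3.6) = 719.7 N.
ΣF_y = 0: H_y = (58×10 + 141) − T sin 41° = 721 − 472.17 = 248.83 N.

|H_y| ≈ 249 N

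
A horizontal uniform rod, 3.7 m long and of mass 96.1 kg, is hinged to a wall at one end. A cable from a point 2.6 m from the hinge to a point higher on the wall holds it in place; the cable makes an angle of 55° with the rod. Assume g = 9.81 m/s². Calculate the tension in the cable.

Take torques about the hinge: T sin 55° · 2.6 = 96.1×9.81×1.85 = 1744.1 N·m.
So T = 1744.1 / (0.8192 × 2.6) = 818.89 N.

T ≈ 819 N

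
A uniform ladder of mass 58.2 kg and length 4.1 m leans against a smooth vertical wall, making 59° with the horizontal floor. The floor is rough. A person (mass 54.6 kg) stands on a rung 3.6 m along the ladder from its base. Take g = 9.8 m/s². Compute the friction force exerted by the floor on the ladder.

f ≈ 454 N

Torques about the foot: N_wall · 4.1 sin 59° = 58.2×9.8×2.05 cos 59° + 54.6×9.8×3.6 cos 59° → N_wall = 453.65 N.
ΣF_x = 0: f_floor = N_wall = 453.65 N.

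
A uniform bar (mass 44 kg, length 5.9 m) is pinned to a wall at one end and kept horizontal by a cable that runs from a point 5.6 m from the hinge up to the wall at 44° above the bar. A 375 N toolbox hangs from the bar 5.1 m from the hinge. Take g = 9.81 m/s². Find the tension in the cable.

Take torques about the hinge: T sin 44° · 5.6 = 44×9.81×2.95 + 375×5.1 = 3185.8 N·m.
So T = 3185.8 / (0.6947 × 5.6) = 818.96 N.

T ≈ 819 N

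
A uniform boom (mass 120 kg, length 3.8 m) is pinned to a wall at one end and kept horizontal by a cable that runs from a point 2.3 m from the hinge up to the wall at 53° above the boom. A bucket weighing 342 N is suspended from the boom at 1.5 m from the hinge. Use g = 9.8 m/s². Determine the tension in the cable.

T ≈ 1500 N

Take torques about the hinge: T sin 53° · 2.3 = 120×9.8×1.9 + 342×1.5 = 2747.4 N·m.
So T = 2747.4 / (0.7986 × 2.3) = 1495.7 N.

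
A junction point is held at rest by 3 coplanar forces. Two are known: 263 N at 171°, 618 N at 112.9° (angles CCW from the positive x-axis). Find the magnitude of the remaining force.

F ≈ 789 N

Sum the known components: ΣF_x = -500.2 N, ΣF_y = 610.4 N.
For equilibrium the remaining force must supply (−ΣF_x, −ΣF_y) = (500.2, -610.4) N.
Magnitude = √((500.2)² + (-610.4)²) = 789.2 N; direction = atan2(-610.4, 500.2) = 309.3°.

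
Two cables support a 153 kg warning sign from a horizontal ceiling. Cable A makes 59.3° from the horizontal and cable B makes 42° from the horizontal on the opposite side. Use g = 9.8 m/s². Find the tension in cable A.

T_A ≈ 1140 N

Weight W = 153 × 9.8 = 1499 N acts straight down.
Horizontal: T_A cos 59.3° = T_B cos 42°  →  T_B = 0.687 T_A.
Vertical: T_A sin 59.3° + T_B sin 42° = 1499.
Substituting the horizontal relation into the vertical equation gives 1.32 T_A = 1499, so T_A = 1136 N.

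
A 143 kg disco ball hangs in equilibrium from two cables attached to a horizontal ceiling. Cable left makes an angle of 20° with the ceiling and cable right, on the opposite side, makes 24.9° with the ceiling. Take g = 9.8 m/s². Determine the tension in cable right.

T_right ≈ 1870 N

Weight W = 143 × 9.8 = 1401 N acts straight down.
Horizontal: T_left cos 20° = T_right cos 24.9°  →  T_left = 0.9653 T_right.
Vertical: T_left sin 20° + T_right sin 24.9° = 1401.
Substituting the horizontal relation into the vertical equation gives 0.7512 T_right = 1401, so T_right = 1866 N.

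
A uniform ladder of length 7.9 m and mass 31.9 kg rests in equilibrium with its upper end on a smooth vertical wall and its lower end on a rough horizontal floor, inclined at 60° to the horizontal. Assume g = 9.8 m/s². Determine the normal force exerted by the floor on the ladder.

ΣF_y = 0: N_floor = 31.9×9.8 = 312.62 N.

N_floor ≈ 313 N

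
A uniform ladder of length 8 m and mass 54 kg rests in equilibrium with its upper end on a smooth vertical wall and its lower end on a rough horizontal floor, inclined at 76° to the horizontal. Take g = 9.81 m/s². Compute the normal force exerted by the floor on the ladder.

ΣF_y = 0: N_floor = 54×9.81 = 529.74 N.

N_floor ≈ 530 N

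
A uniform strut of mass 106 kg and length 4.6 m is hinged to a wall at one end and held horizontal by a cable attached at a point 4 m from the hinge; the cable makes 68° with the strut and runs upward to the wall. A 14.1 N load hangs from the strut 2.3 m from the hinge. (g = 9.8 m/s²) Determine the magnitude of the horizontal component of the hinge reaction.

Take torques about the hinge: T sin 68° · 4 = 106×9.8×2.3 + 14.1×2.3 = 2421.7 N·m.
So T = 2421.7 / (0.9272 × 4) = 652.96 N.
ΣF_x = 0: H_x = T cos 68° = 244.6 N.

H_x ≈ 245 N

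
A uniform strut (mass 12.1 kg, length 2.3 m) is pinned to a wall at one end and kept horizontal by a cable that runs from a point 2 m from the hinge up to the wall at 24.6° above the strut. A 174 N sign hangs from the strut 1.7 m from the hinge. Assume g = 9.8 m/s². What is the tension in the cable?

T ≈ 519 N

Take torques about the hinge: T sin 24.6° · 2 = 12.1×9.8×1.15 + 174×1.7 = 432.17 N·m.
So T = 432.17 / (0.4163 × 2) = 519.08 N.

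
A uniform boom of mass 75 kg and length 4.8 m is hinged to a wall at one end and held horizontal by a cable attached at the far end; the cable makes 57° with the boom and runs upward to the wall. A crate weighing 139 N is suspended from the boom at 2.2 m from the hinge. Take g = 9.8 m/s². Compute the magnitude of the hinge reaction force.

Take torques about the hinge: T sin 57° · 4.8 = 75×9.8×2.4 + 139×2.2 = 2069.8 N·m.
So T = 2069.8 / (0.8387 × 4.8) = 514.16 N.
ΣF_x = 0: H_x = T cos 57° = 280.03 N.
ΣF_y = 0: H_y = (75×9.8 + 139) − T sin 57° = 874 − 431.21 = 442.79 N.
|H| = √(H_x² + H_y²) = √((280.03)² + (442.79)²) = 523.91 N.

|H| ≈ 524 N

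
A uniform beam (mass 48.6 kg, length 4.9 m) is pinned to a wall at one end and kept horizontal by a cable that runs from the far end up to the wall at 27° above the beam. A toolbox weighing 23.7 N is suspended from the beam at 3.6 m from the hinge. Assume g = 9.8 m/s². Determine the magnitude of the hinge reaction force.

|H| ≈ 558 N

Take torques about the hinge: T sin 27° · 4.9 = 48.6×9.8×2.45 + 23.7×3.6 = 1252.2 N·m.
So T = 1252.2 / (0.4540 × 4.9) = 562.9 N.
ΣF_x = 0: H_x = T cos 27° = 501.55 N.
ΣF_y = 0: H_y = (48.6×9.8 + 23.7) − T sin 27° = 499.98 − 255.55 = 244.43 N.
|H| = √(H_x² + H_y²) = √((501.55)² + (244.43)²) = 557.94 N.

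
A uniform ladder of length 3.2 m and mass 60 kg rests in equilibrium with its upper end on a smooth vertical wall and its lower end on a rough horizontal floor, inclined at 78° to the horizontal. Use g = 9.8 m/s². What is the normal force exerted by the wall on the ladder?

N_wall ≈ 62.5 N

Torques about the foot: N_wall · 3.2 sin 78° = 60×9.8×1.6 cos 78° → N_wall = 62.492 N.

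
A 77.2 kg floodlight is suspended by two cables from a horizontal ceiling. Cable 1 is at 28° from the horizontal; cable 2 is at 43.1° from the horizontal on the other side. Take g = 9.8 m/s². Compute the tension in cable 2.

Weight W = 77.2 × 9.8 = 756.6 N acts straight down.
Horizontal: T_1 cos 28° = T_2 cos 43.1°  →  T_1 = 0.827 T_2.
Vertical: T_1 sin 28° + T_2 sin 43.1° = 756.6.
Substituting the horizontal relation into the vertical equation gives 1.072 T_2 = 756.6, so T_2 = 706.1 N.

T_2 ≈ 706 N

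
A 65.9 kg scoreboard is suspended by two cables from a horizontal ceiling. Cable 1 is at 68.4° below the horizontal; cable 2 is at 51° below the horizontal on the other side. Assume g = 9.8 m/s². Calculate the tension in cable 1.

T_1 ≈ 467 N

Weight W = 65.9 × 9.8 = 645.8 N acts straight down.
Horizontal: T_1 cos 68.4° = T_2 cos 51°  →  T_2 = 0.585 T_1.
Vertical: T_1 sin 68.4° + T_2 sin 51° = 645.8.
Substituting the horizontal relation into the vertical equation gives 1.384 T_1 = 645.8, so T_1 = 466.5 N.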